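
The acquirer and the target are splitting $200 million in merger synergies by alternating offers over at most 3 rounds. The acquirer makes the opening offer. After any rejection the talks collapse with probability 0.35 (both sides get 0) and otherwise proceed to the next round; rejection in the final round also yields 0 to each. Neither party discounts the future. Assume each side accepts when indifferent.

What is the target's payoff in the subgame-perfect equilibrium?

Round 3 (the acquirer proposes): rejection yields 0 for the target; the acquirer offers 0 and keeps 200.
Round 2 (the target proposes): rejecting gives the acquirer an expected 0.65 × 200 = 130; the target offers that and keeps 70.
Round 1 (the acquirer proposes): rejecting gives the target an expected 0.65 × 70 = 45.5; the acquirer offers that and keeps 154.5.

45.5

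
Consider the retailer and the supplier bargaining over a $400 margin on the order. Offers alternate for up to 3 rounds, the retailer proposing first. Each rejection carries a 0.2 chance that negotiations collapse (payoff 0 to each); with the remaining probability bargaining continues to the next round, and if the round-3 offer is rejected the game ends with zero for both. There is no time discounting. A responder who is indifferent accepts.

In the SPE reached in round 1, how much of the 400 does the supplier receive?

Round 3 (the retailer proposes): the supplier will accept anything ≥ 0, so the retailer offers 0 and keeps 400.
Round 2 (the supplier proposes): rejecting gives the retailer an expected 0.8 × 400 = 320; the supplier offers that and keeps 80.
Round 1 (the retailer proposes): rejecting gives the supplier an expected 0.8 × 80 = 64, so the retailer offers 64, keeping 336.

64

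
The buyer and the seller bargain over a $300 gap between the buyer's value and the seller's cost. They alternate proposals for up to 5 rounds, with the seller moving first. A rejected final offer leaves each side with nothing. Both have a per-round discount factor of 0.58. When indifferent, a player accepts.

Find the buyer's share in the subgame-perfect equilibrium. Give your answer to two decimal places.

97.66

Solve by backward induction from round 5.
Round 5 (the seller proposes): the buyer will accept anything ≥ 0, so the seller offers 0 and keeps 300.
Round 4 (the buyer proposes): the seller can get 300 next round, worth 0.58 × 300 = 174 now, so the buyer offers 174, keeping 126.
Round 3 (the seller proposes): the buyer can get 126 next round, worth 0.58 × 126 = 73.08 now, so the seller offers 73.08, keeping 226.92.
Round 2 (the buyer proposes): the seller can get 226.92 next round, worth 0.58 × 226.92 = 131.6136 now; the buyer offers that and keeps 168.3864.
Round 1 (the seller proposes): the buyer can get 168.3864 next round, worth 0.58 × 168.3864 = 97.664112 now, so the seller offers 97.664112, keeping 202.335888.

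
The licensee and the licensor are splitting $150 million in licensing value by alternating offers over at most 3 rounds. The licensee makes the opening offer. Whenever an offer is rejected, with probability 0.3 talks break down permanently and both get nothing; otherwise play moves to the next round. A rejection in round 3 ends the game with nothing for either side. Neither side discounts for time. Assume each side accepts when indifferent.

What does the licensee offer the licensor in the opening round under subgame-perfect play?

31.5

Round 3 (the licensee proposes): rejection yields 0 for the licensor; the licensee offers 0 and keeps 150.
Round 2 (the licensor proposes): rejecting gives the licensee an expected 0.7 × 150 = 105; the licensor offers that and keeps 45.
Round 1 (the licensee proposes): rejecting gives the licensor an expected 0.7 × 45 = 31.5. The licensee offers 31.5 and keeps 150 − 31.5 = 118.5.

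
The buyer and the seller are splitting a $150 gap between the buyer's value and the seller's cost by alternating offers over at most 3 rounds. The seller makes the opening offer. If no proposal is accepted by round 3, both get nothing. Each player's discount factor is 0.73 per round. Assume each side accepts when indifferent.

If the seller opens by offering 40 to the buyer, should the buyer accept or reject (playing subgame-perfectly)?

Accept

Work out the buyer's continuation value if the offer is rejected.
Round 3 (the seller proposes): the buyer will accept anything ≥ 0, so the seller offers 0 and keeps 150.
Round 2 (the buyer proposes): the seller can get 150 next round, worth 0.73 × 150 = 109.5 now, so the buyer offers 109.5, keeping 40.5.
So by rejecting in round 1, the buyer gets 40.5 next round, worth 0.73 × 40.5 = 29.565 now.
Offer 40 ≥ 29.565, so the buyer accepts.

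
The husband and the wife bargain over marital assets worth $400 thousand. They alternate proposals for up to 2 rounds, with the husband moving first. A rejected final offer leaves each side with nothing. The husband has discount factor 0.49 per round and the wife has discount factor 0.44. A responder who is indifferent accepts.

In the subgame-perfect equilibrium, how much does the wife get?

176

By backward induction:
Round 2 (the wife proposes): rejection yields 0 for the husband; the wife offers 0 and keeps 400.
Round 1 (the husband proposes): the wife can get 400 next round, worth 0.44 × 400 = 176 now; the husband offers that and keeps 224.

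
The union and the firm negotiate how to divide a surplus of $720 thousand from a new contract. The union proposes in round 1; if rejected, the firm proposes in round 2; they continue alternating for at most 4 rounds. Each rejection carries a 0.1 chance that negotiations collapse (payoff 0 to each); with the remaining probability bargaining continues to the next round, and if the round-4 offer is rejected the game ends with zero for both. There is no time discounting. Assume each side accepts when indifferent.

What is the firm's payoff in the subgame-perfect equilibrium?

589.68

By backward induction:
Round 4 (the firm proposes): rejection yields 0 for the union; the firm offers 0 and keeps 720.
Round 3 (the union proposes): rejecting gives the firm an expected 0.9 × 720 = 648, so the union offers 648, keeping 72.
Round 2 (the firm proposes): rejecting gives the union an expected 0.9 × 72 = 64.8, so the firm offers 64.8, keeping 655.2.
Round 1 (the union proposes): rejecting gives the firm an expected 0.9 × 655.2 = 589.68. The union offers 589.68 and keeps 720 − 589.68 = 130.32.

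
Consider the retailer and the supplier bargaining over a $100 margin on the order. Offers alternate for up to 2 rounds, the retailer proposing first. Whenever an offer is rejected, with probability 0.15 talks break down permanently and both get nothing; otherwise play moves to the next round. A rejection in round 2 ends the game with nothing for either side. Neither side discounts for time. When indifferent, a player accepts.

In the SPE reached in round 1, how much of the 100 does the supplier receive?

Round 2 (the supplier proposes): the retailer will accept anything ≥ 0, so the supplier offers 0 and keeps 100.
Round 1 (the retailer proposes): rejecting gives the supplier an expected 0.85 × 100 = 85, so the retailer offers 85, keeping 15.

85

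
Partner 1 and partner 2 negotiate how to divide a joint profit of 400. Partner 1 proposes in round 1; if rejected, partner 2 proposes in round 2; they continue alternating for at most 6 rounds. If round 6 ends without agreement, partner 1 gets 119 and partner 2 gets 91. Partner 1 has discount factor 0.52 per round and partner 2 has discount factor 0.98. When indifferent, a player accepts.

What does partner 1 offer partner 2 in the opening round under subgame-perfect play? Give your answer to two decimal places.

Round 6 (partner 2 proposes): partner 1 gets 119 if talks fail, so partner 2 offers 119 and keeps 281.
Round 5 (partner 1 proposes): partner 2 can get 281 next round, worth 0.98 × 281 = 275.38 now, so partner 1 offers 275.38, keeping 124.62.
Round 4 (partner 2 proposes): partner 1 can get 124.62 next round, worth 0.52 × 124.62 = 64.8024 now; partner 2 offers that and keeps 335.1976.
Round 3 (partner 1 proposes): partner 2 can get 335.1976 next round, worth 0.98 × 335.1976 = 328.493648 now, so partner 1 offers 328.493648, keeping 71.506352.
Round 2 (partner 2 proposes): partner 1 can get 71.506352 next round, worth 0.52 × 71.506352 = 37.18330304 now; partner 2 offers that and keeps 362.81669696.
Round 1 (partner 1 proposes): partner 2 can get 362.81669696 next round, worth 0.98 × 362.81669696 = 355.5603630208 now, so partner 1 offers 355.5603630208, keeping 44.4396369792.

355.56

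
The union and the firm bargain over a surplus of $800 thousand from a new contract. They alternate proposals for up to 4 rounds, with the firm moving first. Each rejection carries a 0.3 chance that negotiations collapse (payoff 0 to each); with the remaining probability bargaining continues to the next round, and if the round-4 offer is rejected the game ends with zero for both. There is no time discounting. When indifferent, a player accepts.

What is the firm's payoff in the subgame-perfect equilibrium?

357.6

Round 4 (the union proposes): the firm will accept anything ≥ 0, so the union offers 0 and keeps 800.
Round 3 (the firm proposes): rejecting gives the union an expected 0.7 × 800 = 560; the firm offers that and keeps 240.
Round 2 (the union proposes): rejecting gives the firm an expected 0.7 × 240 = 168. The union offers 168 and keeps 800 − 168 = 632.
Round 1 (the firm proposes): rejecting gives the union an expected 0.7 × 632 = 442.4; the firm offers that and keeps 357.6.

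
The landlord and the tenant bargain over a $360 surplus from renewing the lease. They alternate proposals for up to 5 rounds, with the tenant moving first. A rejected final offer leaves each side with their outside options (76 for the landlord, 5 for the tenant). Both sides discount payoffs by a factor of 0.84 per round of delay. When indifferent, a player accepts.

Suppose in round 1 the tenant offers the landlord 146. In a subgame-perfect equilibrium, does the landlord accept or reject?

Accept

Round 5 (the tenant proposes): the landlord gets 76 if talks fail, so the tenant offers 76 and keeps 284.
Round 4 (the landlord proposes): the tenant can get 284 next round, worth 0.84 × 284 = 238.56 now, so the landlord offers 238.56, keeping 121.44.
Round 3 (the tenant proposes): the landlord can get 121.44 next round, worth 0.84 × 121.44 = 102.0096 now. The tenant offers 102.0096 and keeps 360 − 102.0096 = 257.9904.
Round 2 (the landlord proposes): the tenant can get 257.9904 next round, worth 0.84 × 257.9904 = 216.711936 now, so the landlord offers 216.711936, keeping 143.288064.
So by rejecting in round 1, the landlord gets 143.288064 next round, worth 0.84 × 143.288064 = 120.36197376 now.
Offer 146 ≥ 120.36197376, so the landlord accepts.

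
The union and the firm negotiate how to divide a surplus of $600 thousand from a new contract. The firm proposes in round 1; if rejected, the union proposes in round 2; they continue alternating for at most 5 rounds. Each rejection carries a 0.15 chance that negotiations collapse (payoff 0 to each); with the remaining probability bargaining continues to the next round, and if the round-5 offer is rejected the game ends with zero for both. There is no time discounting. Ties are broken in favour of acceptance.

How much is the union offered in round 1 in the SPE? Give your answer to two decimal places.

131.77

Round 5 (the firm proposes): the union will accept anything ≥ 0, so the firm offers 0 and keeps 600.
Round 4 (the union proposes): rejecting gives the firm an expected 0.85 × 600 = 510. The union offers 510 and keeps 600 − 510 = 90.
Round 3 (the firm proposes): rejecting gives the union an expected 0.85 × 90 = 76.5, so the firm offers 76.5, keeping 523.5.
Round 2 (the union proposes): rejecting gives the firm an expected 0.85 × 523.5 = 444.975; the union offers that and keeps 155.025.
Round 1 (the firm proposes): rejecting gives the union an expected 0.85 × 155.025 = 131.77125, so the firm offers 131.77125, keeping 468.22875.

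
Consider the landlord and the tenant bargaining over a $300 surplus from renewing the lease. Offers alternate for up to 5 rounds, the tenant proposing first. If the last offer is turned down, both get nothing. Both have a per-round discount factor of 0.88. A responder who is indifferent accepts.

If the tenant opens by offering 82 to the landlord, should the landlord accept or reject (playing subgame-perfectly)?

Round 5 (the tenant proposes): rejection yields 0 for the landlord; the tenant offers 0 and keeps 300.
Round 4 (the landlord proposes): the tenant can get 300 next round, worth 0.88 × 300 = 264 now. The landlord offers 264 and keeps 300 − 264 = 36.
Round 3 (the tenant proposes): the landlord can get 36 next round, worth 0.88 × 36 = 31.68 now; the tenant offers that and keeps 268.32.
Round 2 (the landlord proposes): the tenant can get 268.32 next round, worth 0.88 × 268.32 = 236.1216 now; the landlord offers that and keeps 63.8784.
So by rejecting in round 1, the landlord gets 63.8784 next round, worth 0.88 × 63.8784 = 56.212992 now.
Offer 82 ≥ 56.212992, so the landlord accepts.

Accept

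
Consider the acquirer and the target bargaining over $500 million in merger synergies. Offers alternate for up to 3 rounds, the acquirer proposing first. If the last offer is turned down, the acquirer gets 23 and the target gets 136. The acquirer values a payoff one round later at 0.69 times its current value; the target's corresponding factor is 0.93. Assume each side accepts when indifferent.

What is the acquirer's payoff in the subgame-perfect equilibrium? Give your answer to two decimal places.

268.58

Work backward from the last round.
Round 3 (the acquirer proposes): the target gets 136 if talks fail, so the acquirer offers 136 and keeps 364.
Round 2 (the target proposes): the acquirer can get 364 next round, worth 0.69 × 364 = 251.16 now, so the target offers 251.16, keeping 248.84.
Round 1 (the acquirer proposes): the target can get 248.84 next round, worth 0.93 × 248.84 = 231.4212 now. The acquirer offers 231.4212 and keeps 500 − 231.4212 = 268.5788.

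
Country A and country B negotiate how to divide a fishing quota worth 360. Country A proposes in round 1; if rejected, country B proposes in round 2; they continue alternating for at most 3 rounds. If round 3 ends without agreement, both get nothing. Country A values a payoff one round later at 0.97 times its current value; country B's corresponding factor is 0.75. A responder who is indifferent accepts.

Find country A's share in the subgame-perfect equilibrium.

351.9

By backward induction:
Round 3 (country A proposes): rejection yields 0 for country B; country A offers 0 and keeps 360.
Round 2 (country B proposes): country A can get 360 next round, worth 0.97 × 360 = 349.2 now. Country B offers 349.2 and keeps 360 − 349.2 = 10.8.
Round 1 (country A proposes): country B can get 10.8 next round, worth 0.75 × 10.8 = 8.1 now. Country A offers 8.1 and keeps 360 − 8.1 = 351.9.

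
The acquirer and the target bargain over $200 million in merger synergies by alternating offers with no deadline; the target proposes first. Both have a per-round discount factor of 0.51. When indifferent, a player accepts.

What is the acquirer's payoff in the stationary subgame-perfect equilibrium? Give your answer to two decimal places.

Let x be the target's share when the target proposes and y be the acquirer's share when the acquirer proposes.
The acquirer accepts iff offered ≥ 0.51·y, so x = 200 − 0.51y. Symmetrically y = 200 − 0.51x.
Substituting: x = 200 − 0.51(200 − 0.51x), giving x(1 − 0.51·0.51) = 200(1 − 0.51).
So x = 200 × 0.49 / 0.7399 ≈ 132.4503, and the acquirer receives 200 − x ≈ 67.5497.

67.55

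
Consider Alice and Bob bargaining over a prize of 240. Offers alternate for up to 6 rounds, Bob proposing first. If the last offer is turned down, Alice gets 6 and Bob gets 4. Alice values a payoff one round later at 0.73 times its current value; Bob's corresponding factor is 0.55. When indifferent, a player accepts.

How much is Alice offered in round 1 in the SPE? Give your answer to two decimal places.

Round 6 (Alice proposes): Bob gets 4 if talks fail, so Alice offers 4 and keeps 236.
Round 5 (Bob proposes): Alice can get 236 next round, worth 0.73 × 236 = 172.28 now, so Bob offers 172.28, keeping 67.72.
Round 4 (Alice proposes): Bob can get 67.72 next round, worth 0.55 × 67.72 = 37.246 now, so Alice offers 37.246, keeping 202.754.
Round 3 (Bob proposes): Alice can get 202.754 next round, worth 0.73 × 202.754 = 148.01042 now. Bob offers 148.01042 and keeps 240 − 148.01042 = 91.98958.
Round 2 (Alice proposes): Bob can get 91.98958 next round, worth 0.55 × 91.98958 = 50.594269 now, so Alice offers 50.594269, keeping 189.405731.
Round 1 (Bob proposes): Alice can get 189.405731 next round, worth 0.73 × 189.405731 = 138.26618363 now; Bob offers that and keeps 101.73381637.

138.27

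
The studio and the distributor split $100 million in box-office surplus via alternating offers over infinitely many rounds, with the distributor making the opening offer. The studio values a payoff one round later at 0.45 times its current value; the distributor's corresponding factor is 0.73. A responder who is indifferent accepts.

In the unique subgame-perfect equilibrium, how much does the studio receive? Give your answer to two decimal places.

Let x be the distributor's share when the distributor proposes and y be the studio's share when the studio proposes.
The studio accepts iff offered ≥ 0.45·y, so x = 100 − 0.45y. Symmetrically y = 100 − 0.73x.
Substituting: x = 100 − 0.45(100 − 0.73x), giving x(1 − 0.73·0.45) = 100(1 − 0.45).
So x = 100 × 0.55 / 0.6715 ≈ 81.9062, and the studio receives 100 − x ≈ 18.0938.

18.09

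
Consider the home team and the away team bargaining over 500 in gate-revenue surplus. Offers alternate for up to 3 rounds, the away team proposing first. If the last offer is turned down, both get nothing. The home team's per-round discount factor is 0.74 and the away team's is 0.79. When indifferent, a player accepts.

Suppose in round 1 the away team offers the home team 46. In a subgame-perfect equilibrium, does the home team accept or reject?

Round 3 (the away team proposes): rejection yields 0 for the home team; the away team offers 0 and keeps 500.
Round 2 (the home team proposes): the away team can get 500 next round, worth 0.79 × 500 = 395 now; the home team offers that and keeps 105.
So by rejecting in round 1, the home team gets 105 next round, worth 0.74 × 105 = 77.7 now.
Offer 46 < 77.7, so the home team rejects.

Reject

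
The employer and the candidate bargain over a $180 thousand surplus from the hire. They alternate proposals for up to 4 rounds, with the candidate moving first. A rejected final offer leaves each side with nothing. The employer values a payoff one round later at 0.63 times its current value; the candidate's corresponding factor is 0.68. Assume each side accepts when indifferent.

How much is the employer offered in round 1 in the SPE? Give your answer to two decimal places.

84.87

Round 4 (the employer proposes): rejection yields 0 for the candidate; the employer offers 0 and keeps 180.
Round 3 (the candidate proposes): the employer can get 180 next round, worth 0.63 × 180 = 113.4 now. The candidate offers 113.4 and keeps 180 − 113.4 = 66.6.
Round 2 (the employer proposes): the candidate can get 66.6 next round, worth 0.68 × 66.6 = 45.288 now; the employer offers that and keeps 134.712.
Round 1 (the candidate proposes): the employer can get 134.712 next round, worth 0.63 × 134.712 = 84.86856 now; the candidate offers that and keeps 95.13144.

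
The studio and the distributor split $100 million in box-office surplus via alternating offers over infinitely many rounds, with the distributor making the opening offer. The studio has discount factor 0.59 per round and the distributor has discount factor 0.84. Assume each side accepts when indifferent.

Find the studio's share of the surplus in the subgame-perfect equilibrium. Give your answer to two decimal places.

18.72

Let x be the distributor's share when the distributor proposes and y be the studio's share when the studio proposes.
The studio accepts iff offered ≥ 0.59·y, so x = 100 − 0.59y. Symmetrically y = 100 − 0.84x.
Substituting: x = 100 − 0.59(100 − 0.84x), giving x(1 − 0.84·0.59) = 100(1 − 0.59).
So x = 100 × 0.41 / 0.5044 ≈ 81.2847, and the studio receives 100 − x ≈ 18.7153.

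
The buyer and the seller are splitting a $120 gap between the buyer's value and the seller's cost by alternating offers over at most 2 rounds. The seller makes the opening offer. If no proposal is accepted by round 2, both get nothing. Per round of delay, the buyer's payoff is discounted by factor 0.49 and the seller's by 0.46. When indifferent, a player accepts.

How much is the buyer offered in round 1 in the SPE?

By backward induction:
Round 2 (the buyer proposes): the seller will accept anything ≥ 0, so the buyer offers 0 and keeps 120.
Round 1 (the seller proposes): the buyer can get 120 next round, worth 0.49 × 120 = 58.8 now. The seller offers 58.8 and keeps 120 − 58.8 = 61.2.

58.8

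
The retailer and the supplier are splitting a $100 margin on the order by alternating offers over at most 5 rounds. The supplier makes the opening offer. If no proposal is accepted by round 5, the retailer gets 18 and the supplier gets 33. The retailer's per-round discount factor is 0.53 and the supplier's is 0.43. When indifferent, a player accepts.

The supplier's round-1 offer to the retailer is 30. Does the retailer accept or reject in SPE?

Round 5 (the supplier proposes): the retailer gets 18 if talks fail, so the supplier offers 18 and keeps 82.
Round 4 (the retailer proposes): the supplier can get 82 next round, worth 0.43 × 82 = 35.26 now. The retailer offers 35.26 and keeps 100 − 35.26 = 64.74.
Round 3 (the supplier proposes): the retailer can get 64.74 next round, worth 0.53 × 64.74 = 34.3122 now. The supplier offers 34.3122 and keeps 100 − 34.3122 = 65.6878.
Round 2 (the retailer proposes): the supplier can get 65.6878 next round, worth 0.43 × 65.6878 = 28.245754 now. The retailer offers 28.245754 and keeps 100 − 28.245754 = 71.754246.
So by rejecting in round 1, the retailer gets 71.754246 next round, worth 0.53 × 71.754246 = 38.02975038 now.
Offer 30 < 38.02975038, so the retailer rejects.

Reject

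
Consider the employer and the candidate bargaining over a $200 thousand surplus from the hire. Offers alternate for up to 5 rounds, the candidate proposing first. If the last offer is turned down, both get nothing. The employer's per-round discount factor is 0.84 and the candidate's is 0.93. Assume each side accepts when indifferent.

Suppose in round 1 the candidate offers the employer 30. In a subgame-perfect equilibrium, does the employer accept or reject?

Work out the employer's continuation value if the offer is rejected.
Round 5 (the candidate proposes): rejection yields 0 for the employer; the candidate offers 0 and keeps 200.
Round 4 (the employer proposes): the candidate can get 200 next round, worth 0.93 × 200 = 186 now. The employer offers 186 and keeps 200 − 186 = 14.
Round 3 (the candidate proposes): the employer can get 14 next round, worth 0.84 × 14 = 11.76 now, so the candidate offers 11.76, keeping 188.24.
Round 2 (the employer proposes): the candidate can get 188.24 next round, worth 0.93 × 188.24 = 175.0632 now, so the employer offers 175.0632, keeping 24.9368.
So by rejecting in round 1, the employer gets 24.9368 next round, worth 0.84 × 24.9368 = 20.946912 now.
Offer 30 ≥ 20.946912, so the employer accepts.

Accept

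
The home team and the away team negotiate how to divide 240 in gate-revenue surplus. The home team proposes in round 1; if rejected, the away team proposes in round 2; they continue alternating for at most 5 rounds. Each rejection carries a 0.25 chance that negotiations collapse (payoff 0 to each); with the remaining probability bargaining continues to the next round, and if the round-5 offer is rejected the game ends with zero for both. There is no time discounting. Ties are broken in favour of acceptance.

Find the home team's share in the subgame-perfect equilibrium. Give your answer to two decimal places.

Round 5 (the home team proposes): the away team will accept anything ≥ 0, so the home team offers 0 and keeps 240.
Round 4 (the away team proposes): rejecting gives the home team an expected 0.75 × 240 = 180, so the away team offers 180, keeping 60.
Round 3 (the home team proposes): rejecting gives the away team an expected 0.75 × 60 = 45; the home team offers that and keeps 195.
Round 2 (the away team proposes): rejecting gives the home team an expected 0.75 × 195 = 146.25, so the away team offers 146.25, keeping 93.75.
Round 1 (the home team proposes): rejecting gives the away team an expected 0.75 × 93.75 = 70.3125. The home team offers 70.3125 and keeps 240 − 70.3125 = 169.6875.

169.69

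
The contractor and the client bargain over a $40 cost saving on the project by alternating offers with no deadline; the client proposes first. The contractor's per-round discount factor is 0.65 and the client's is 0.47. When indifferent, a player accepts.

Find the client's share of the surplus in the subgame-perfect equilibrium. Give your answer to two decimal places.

In a stationary SPE each proposer offers the other exactly their discounted continuation value.
If the client keeps x when proposing and the contractor keeps y when proposing, then x = 40 − 0.65y and y = 40 − 0.47x.
Solving: x = 40(1 − 0.65) / (1 − 0.47·0.65) = 14 / 0.6945 ≈ 20.1584.
The contractor gets 40 − 20.1584 ≈ 19.8416.

20.16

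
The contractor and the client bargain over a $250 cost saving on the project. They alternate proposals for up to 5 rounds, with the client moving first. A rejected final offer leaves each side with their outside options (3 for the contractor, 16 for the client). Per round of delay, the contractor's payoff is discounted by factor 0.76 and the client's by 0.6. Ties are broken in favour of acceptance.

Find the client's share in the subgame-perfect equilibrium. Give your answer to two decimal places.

Round 5 (the client proposes): the contractor gets 3 if talks fail, so the client offers 3 and keeps 247.
Round 4 (the contractor proposes): the client can get 247 next round, worth 0.6 × 247 = 148.2 now. The contractor offers 148.2 and keeps 250 − 148.2 = 101.8.
Round 3 (the client proposes): the contractor can get 101.8 next round, worth 0.76 × 101.8 = 77.368 now, so the client offers 77.368, keeping 172.632.
Round 2 (the contractor proposes): the client can get 172.632 next round, worth 0.6 × 172.632 = 103.5792 now. The contractor offers 103.5792 and keeps 250 − 103.5792 = 146.4208.
Round 1 (the client proposes): the contractor can get 146.4208 next round, worth 0.76 × 146.4208 = 111.279808 now. The client offers 111.279808 and keeps 250 − 111.279808 = 138.720192.

138.72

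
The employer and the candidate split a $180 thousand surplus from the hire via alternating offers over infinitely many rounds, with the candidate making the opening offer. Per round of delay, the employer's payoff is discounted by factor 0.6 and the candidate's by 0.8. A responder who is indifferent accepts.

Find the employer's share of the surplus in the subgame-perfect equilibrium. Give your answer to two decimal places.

Let x be the candidate's share when the candidate proposes and y be the employer's share when the employer proposes.
The employer accepts iff offered ≥ 0.6·y, so x = 180 − 0.6y. Symmetrically y = 180 − 0.8x.
Substituting: x = 180 − 0.6(180 − 0.8x), giving x(1 − 0.8·0.6) = 180(1 − 0.6).
So x = 180 × 0.4 / 0.52 ≈ 138.4615, and the employer receives 180 − x ≈ 41.5385.

41.54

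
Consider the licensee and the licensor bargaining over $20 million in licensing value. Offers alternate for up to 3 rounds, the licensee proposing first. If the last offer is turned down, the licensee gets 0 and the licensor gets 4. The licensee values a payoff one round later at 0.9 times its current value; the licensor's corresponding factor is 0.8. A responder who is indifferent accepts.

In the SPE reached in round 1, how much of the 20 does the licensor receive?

4.48

Round 3 (the licensee proposes): the licensor gets 4 if talks fail, so the licensee offers 4 and keeps 16.
Round 2 (the licensor proposes): the licensee can get 16 next round, worth 0.9 × 16 = 14.4 now. The licensor offers 14.4 and keeps 20 − 14.4 = 5.6.
Round 1 (the licensee proposes): the licensor can get 5.6 next round, worth 0.8 × 5.6 = 4.48 now, so the licensee offers 4.48, keeping 15.52.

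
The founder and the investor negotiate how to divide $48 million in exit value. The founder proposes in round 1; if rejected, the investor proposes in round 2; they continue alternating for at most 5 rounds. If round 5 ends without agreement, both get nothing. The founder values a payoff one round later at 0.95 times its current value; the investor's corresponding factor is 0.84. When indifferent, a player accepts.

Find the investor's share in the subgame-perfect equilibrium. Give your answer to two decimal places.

3.62

Round 5 (the founder proposes): the investor will accept anything ≥ 0, so the founder offers 0 and keeps 48.
Round 4 (the investor proposes): the founder can get 48 next round, worth 0.95 × 48 = 45.6 now, so the investor offers 45.6, keeping 2.4.
Round 3 (the founder proposes): the investor can get 2.4 next round, worth 0.84 × 2.4 = 2.016 now, so the founder offers 2.016, keeping 45.984.
Round 2 (the investor proposes): the founder can get 45.984 next round, worth 0.95 × 45.984 = 43.6848 now. The investor offers 43.6848 and keeps 48 − 43.6848 = 4.3152.
Round 1 (the founder proposes): the investor can get 4.3152 next round, worth 0.84 × 4.3152 = 3.624768 now. The founder offers 3.624768 and keeps 48 − 3.624768 = 44.375232.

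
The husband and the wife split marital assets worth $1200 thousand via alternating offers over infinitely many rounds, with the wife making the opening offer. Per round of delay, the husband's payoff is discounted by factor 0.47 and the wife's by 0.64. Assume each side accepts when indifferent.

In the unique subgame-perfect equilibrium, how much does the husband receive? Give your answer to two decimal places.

290.39

Let x be the wife's share when the wife proposes and y be the husband's share when the husband proposes.
The husband accepts iff offered ≥ 0.47·y, so x = 1200 − 0.47y. Symmetrically y = 1200 − 0.64x.
Substituting: x = 1200 − 0.47(1200 − 0.64x), giving x(1 − 0.64·0.47) = 1200(1 − 0.47).
So x = 1200 × 0.53 / 0.6992 ≈ 909.6110, and the husband receives 1200 − x ≈ 290.3890.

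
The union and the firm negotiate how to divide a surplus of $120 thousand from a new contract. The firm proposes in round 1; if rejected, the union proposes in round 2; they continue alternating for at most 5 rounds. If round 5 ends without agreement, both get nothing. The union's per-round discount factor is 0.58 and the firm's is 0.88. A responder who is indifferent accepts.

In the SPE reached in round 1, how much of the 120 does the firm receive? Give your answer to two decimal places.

107.39

By backward induction:
Round 5 (the firm proposes): rejection yields 0 for the union; the firm offers 0 and keeps 120.
Round 4 (the union proposes): the firm can get 120 next round, worth 0.88 × 120 = 105.6 now, so the union offers 105.6, keeping 14.4.
Round 3 (the firm proposes): the union can get 14.4 next round, worth 0.58 × 14.4 = 8.352 now, so the firm offers 8.352, keeping 111.648.
Round 2 (the union proposes): the firm can get 111.648 next round, worth 0.88 × 111.648 = 98.25024 now, so the union offers 98.25024, keeping 21.74976.
Round 1 (the firm proposes): the union can get 21.74976 next round, worth 0.58 × 21.74976 = 12.6148608 now. The firm offers 12.6148608 and keeps 120 − 12.6148608 = 107.3851392.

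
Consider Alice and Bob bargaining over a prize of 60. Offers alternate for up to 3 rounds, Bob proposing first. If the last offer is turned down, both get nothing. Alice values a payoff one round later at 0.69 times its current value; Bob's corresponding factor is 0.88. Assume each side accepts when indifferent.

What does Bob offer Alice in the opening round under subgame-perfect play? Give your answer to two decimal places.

4.97

By backward induction:
Round 3 (Bob proposes): Alice will accept anything ≥ 0, so Bob offers 0 and keeps 60.
Round 2 (Alice proposes): Bob can get 60 next round, worth 0.88 × 60 = 52.8 now; Alice offers that and keeps 7.2.
Round 1 (Bob proposes): Alice can get 7.2 next round, worth 0.69 × 7.2 = 4.968 now, so Bob offers 4.968, keeping 55.032.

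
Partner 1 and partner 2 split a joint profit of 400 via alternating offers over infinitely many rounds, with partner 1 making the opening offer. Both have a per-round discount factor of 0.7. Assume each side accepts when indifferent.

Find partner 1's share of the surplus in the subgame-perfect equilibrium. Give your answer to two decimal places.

235.29

Let x be partner 1's share when partner 1 proposes and y be partner 2's share when partner 2 proposes.
Partner 2 accepts iff offered ≥ 0.7·y, so x = 400 − 0.7y. Symmetrically y = 400 − 0.7x.
Substituting: x = 400 − 0.7(400 − 0.7x), giving x(1 − 0.7·0.7) = 400(1 − 0.7).
So x = 400 × 0.3 / 0.51 ≈ 235.2941, and partner 2 receives 400 − x ≈ 164.7059.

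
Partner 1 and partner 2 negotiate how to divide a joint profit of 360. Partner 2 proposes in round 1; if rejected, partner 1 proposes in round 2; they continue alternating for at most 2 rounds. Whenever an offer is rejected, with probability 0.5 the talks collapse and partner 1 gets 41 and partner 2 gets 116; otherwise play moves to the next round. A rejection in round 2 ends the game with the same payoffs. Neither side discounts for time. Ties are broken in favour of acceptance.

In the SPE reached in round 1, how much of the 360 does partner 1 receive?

By backward induction:
Round 2 (partner 1 proposes): partner 2 gets 116 if talks fail, so partner 1 offers 116 and keeps 244.
Round 1 (partner 2 proposes): rejecting gives partner 1 an expected 0.5 × 244 + 0.5 × 41 = 142.5, so partner 2 offers 142.5, keeping 217.5.

142.5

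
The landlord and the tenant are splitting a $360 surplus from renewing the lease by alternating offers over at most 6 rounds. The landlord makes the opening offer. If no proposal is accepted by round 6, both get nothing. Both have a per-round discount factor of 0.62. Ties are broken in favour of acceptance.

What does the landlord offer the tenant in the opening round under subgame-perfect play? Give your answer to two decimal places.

150.40

Round 6 (the tenant proposes): the landlord will accept anything ≥ 0, so the tenant offers 0 and keeps 360.
Round 5 (the landlord proposes): the tenant can get 360 next round, worth 0.62 × 360 = 223.2 now, so the landlord offers 223.2, keeping 136.8.
Round 4 (the tenant proposes): the landlord can get 136.8 next round, worth 0.62 × 136.8 = 84.816 now. The tenant offers 84.816 and keeps 360 − 84.816 = 275.184.
Round 3 (the landlord proposes): the tenant can get 275.184 next round, worth 0.62 × 275.184 = 170.61408 now, so the landlord offers 170.61408, keeping 189.38592.
Round 2 (the tenant proposes): the landlord can get 189.38592 next round, worth 0.62 × 189.38592 = 117.4192704 now, so the tenant offers 117.4192704, keeping 242.5807296.
Round 1 (the landlord proposes): the tenant can get 242.5807296 next round, worth 0.62 × 242.5807296 = 150.400052352 now, so the landlord offers 150.400052352, keeping 209.599947648.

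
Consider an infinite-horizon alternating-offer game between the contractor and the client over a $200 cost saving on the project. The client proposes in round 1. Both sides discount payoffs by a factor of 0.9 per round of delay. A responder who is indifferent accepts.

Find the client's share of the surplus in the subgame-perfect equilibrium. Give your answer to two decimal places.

In a stationary SPE each proposer offers the other exactly their discounted continuation value.
If the client keeps x when proposing and the contractor keeps y when proposing, then x = 200 − 0.9y and y = 200 − 0.9x.
Solving: x = 200(1 − 0.9) / (1 − 0.9·0.9) = 20 / 0.19 ≈ 105.2632.
The contractor gets 200 − 105.2632 ≈ 94.7368.

105.26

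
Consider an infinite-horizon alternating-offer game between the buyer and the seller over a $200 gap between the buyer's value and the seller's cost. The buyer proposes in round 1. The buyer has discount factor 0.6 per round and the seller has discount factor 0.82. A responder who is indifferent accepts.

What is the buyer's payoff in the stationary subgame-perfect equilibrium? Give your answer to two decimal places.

In a stationary SPE each proposer offers the other exactly their discounted continuation value.
If the buyer keeps x when proposing and the seller keeps y when proposing, then x = 200 − 0.82y and y = 200 − 0.6x.
Solving: x = 200(1 − 0.82) / (1 − 0.6·0.82) = 36 / 0.508 ≈ 70.8661.
The seller gets 200 − 70.8661 ≈ 129.1339.

70.87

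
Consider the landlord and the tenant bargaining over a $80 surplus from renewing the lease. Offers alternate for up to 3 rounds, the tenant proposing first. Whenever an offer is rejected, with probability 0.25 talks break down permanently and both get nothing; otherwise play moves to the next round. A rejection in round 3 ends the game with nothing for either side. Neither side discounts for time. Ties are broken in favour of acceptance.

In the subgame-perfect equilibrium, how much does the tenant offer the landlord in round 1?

15

Round 3 (the tenant proposes): the landlord will accept anything ≥ 0, so the tenant offers 0 and keeps 80.
Round 2 (the landlord proposes): rejecting gives the tenant an expected 0.75 × 80 = 60, so the landlord offers 60, keeping 20.
Round 1 (the tenant proposes): rejecting gives the landlord an expected 0.75 × 20 = 15. The tenant offers 15 and keeps 80 − 15 = 65.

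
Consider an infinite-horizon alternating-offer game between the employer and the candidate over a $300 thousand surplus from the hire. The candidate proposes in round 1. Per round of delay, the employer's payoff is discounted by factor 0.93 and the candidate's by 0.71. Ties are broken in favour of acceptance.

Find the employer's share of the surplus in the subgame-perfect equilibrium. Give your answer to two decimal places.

In a stationary SPE each proposer offers the other exactly their discounted continuation value.
If the candidate keeps x when proposing and the employer keeps y when proposing, then x = 300 − 0.93y and y = 300 − 0.71x.
Solving: x = 300(1 − 0.93) / (1 − 0.71·0.93) = 21 / 0.3397 ≈ 61.8193.
The employer gets 300 − 61.8193 ≈ 238.1807.

238.18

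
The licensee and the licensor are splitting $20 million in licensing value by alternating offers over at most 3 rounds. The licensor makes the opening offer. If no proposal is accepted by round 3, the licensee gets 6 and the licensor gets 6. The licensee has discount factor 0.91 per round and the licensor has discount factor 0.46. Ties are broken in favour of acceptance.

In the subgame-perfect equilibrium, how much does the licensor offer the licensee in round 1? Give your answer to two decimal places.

12.34

By backward induction:
Round 3 (the licensor proposes): the licensee gets 6 if talks fail, so the licensor offers 6 and keeps 14.
Round 2 (the licensee proposes): the licensor can get 14 next round, worth 0.46 × 14 = 6.44 now. The licensee offers 6.44 and keeps 20 − 6.44 = 13.56.
Round 1 (the licensor proposes): the licensee can get 13.56 next round, worth 0.91 × 13.56 = 12.3396 now; the licensor offers that and keeps 7.6604.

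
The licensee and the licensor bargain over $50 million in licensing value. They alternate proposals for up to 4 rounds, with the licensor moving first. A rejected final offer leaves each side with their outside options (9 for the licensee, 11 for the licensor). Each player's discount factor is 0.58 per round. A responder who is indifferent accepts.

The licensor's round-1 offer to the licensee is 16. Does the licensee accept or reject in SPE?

Reject

Work out the licensee's continuation value if the offer is rejected.
Round 4 (the licensee proposes): the licensor gets 11 if talks fail, so the licensee offers 11 and keeps 39.
Round 3 (the licensor proposes): the licensee can get 39 next round, worth 0.58 × 39 = 22.62 now; the licensor offers that and keeps 27.38.
Round 2 (the licensee proposes): the licensor can get 27.38 next round, worth 0.58 × 27.38 = 15.8804 now. The licensee offers 15.8804 and keeps 50 − 15.8804 = 34.1196.
So by rejecting in round 1, the licensee gets 34.1196 next round, worth 0.58 × 34.1196 = 19.789368 now.
Offer 16 < 19.789368, so the licensee rejects.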